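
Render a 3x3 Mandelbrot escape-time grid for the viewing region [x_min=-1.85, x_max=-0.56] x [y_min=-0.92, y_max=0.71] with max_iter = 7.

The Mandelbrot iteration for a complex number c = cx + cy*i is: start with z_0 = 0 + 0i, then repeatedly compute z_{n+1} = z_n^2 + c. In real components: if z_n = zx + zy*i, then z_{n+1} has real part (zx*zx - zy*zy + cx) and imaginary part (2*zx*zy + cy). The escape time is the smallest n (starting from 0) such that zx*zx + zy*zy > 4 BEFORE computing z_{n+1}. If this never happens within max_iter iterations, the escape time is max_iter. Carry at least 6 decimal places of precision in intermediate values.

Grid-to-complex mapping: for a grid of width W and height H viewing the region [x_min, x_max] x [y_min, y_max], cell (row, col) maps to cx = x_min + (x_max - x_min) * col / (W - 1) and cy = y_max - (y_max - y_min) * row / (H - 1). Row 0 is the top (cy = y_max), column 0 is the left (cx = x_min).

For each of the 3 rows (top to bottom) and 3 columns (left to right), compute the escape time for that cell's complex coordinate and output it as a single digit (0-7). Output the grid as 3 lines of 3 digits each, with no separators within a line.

Answer: 237
477
134

Derivation:
(row=0, col=0): c = -1.8500 + 0.7100i → escape time 2
(row=0, col=1): c = -1.2050 + 0.7100i → escape time 3
(row=0, col=2): c = -0.5600 + 0.7100i → escape time 7
(row=1, col=0): c = -1.8500 + -0.1050i → escape time 4
(row=1, col=1): c = -1.2050 + -0.1050i → escape time 7
(row=1, col=2): c = -0.5600 + -0.1050i → escape time 7
(row=2, col=0): c = -1.8500 + -0.9200i → escape time 1
(row=2, col=1): c = -1.2050 + -0.9200i → escape time 3
(row=2, col=2): c = -0.5600 + -0.9200i → escape time 4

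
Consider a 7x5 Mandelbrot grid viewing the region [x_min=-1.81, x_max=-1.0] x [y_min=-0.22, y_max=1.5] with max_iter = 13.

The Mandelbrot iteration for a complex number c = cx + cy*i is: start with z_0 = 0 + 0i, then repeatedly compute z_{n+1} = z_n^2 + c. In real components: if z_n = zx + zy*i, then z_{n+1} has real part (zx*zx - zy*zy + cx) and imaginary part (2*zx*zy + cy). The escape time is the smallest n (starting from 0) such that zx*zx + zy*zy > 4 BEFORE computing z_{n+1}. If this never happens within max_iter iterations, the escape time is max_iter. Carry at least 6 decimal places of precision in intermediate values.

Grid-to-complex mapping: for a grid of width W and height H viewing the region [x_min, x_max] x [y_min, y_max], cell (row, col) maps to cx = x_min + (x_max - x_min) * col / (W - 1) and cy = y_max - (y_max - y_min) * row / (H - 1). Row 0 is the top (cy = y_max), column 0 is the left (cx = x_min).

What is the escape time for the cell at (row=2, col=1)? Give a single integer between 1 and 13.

Answer: 3

Derivation:
z_0 = 0 + 0i, c = -1.6750 + 0.6400i
Iter 1: z = -1.6750 + 0.6400i, |z|^2 = 3.2152
Iter 2: z = 0.7210 + -1.5040i, |z|^2 = 2.7819
Iter 3: z = -3.4171 + -1.5288i, |z|^2 = 14.0142
Escaped at iteration 3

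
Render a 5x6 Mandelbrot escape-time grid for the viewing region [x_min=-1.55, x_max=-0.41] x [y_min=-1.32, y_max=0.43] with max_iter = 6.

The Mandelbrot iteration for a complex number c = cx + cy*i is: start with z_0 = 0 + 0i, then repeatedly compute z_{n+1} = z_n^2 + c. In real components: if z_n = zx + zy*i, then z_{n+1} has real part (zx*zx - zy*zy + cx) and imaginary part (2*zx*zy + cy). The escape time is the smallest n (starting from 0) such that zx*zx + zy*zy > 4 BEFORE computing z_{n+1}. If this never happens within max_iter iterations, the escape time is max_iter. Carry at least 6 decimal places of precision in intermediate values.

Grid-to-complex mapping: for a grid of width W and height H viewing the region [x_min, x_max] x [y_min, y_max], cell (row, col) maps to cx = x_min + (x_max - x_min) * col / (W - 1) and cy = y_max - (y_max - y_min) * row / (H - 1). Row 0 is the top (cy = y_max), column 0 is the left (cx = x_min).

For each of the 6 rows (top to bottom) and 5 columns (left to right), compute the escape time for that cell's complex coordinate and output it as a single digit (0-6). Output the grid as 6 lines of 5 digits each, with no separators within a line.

(row=0, col=0): c = -1.5500 + 0.4300i → escape time 3
(row=0, col=1): c = -1.2650 + 0.4300i → escape time 6
(row=0, col=2): c = -0.9800 + 0.4300i → escape time 6
(row=0, col=3): c = -0.6950 + 0.4300i → escape time 6
(row=0, col=4): c = -0.4100 + 0.4300i → escape time 6
(row=1, col=0): c = -1.5500 + 0.0800i → escape time 6
(row=1, col=1): c = -1.2650 + 0.0800i → escape time 6
(row=1, col=2): c = -0.9800 + 0.0800i → escape time 6
(row=1, col=3): c = -0.6950 + 0.0800i → escape time 6
(row=1, col=4): c = -0.4100 + 0.0800i → escape time 6
(row=2, col=0): c = -1.5500 + -0.2700i → escape time 5
(row=2, col=1): c = -1.2650 + -0.2700i → escape time 6
(row=2, col=2): c = -0.9800 + -0.2700i → escape time 6
(row=2, col=3): c = -0.6950 + -0.2700i → escape time 6
(row=2, col=4): c = -0.4100 + -0.2700i → escape time 6
(row=3, col=0): c = -1.5500 + -0.6200i → escape time 3
(row=3, col=1): c = -1.2650 + -0.6200i → escape time 3
(row=3, col=2): c = -0.9800 + -0.6200i → escape time 4
(row=3, col=3): c = -0.6950 + -0.6200i → escape time 6
(row=3, col=4): c = -0.4100 + -0.6200i → escape time 6
(row=4, col=0): c = -1.5500 + -0.9700i → escape time 2
(row=4, col=1): c = -1.2650 + -0.9700i → escape time 3
(row=4, col=2): c = -0.9800 + -0.9700i → escape time 3
(row=4, col=3): c = -0.6950 + -0.9700i → escape time 4
(row=4, col=4): c = -0.4100 + -0.9700i → escape time 4
(row=5, col=0): c = -1.5500 + -1.3200i → escape time 1
(row=5, col=1): c = -1.2650 + -1.3200i → escape time 2
(row=5, col=2): c = -0.9800 + -1.3200i → escape time 2
(row=5, col=3): c = -0.6950 + -1.3200i → escape time 2
(row=5, col=4): c = -0.4100 + -1.3200i → escape time 3

Answer: 36666
66666
56666
33466
23344
12223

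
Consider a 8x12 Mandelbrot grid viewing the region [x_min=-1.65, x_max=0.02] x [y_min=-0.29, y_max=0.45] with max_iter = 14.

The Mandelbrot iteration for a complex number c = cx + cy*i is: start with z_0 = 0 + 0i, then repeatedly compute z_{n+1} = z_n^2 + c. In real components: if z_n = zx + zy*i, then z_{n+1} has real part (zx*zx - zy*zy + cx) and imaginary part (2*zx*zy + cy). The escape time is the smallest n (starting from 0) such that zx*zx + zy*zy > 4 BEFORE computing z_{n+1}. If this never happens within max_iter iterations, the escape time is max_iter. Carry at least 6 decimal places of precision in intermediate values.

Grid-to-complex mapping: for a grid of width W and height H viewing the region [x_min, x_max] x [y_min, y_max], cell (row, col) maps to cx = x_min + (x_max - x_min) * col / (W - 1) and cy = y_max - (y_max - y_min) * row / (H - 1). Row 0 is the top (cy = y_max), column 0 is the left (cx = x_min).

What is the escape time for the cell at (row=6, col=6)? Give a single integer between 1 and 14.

Answer: 14

Derivation:
z_0 = 0 + 0i, c = -0.2186 + 0.0464i
Iter 1: z = -0.2186 + 0.0464i, |z|^2 = 0.0499
Iter 2: z = -0.1729 + 0.0261i, |z|^2 = 0.0306
Iter 3: z = -0.1893 + 0.0373i, |z|^2 = 0.0372
Iter 4: z = -0.1841 + 0.0322i, |z|^2 = 0.0349
Iter 5: z = -0.1857 + 0.0345i, |z|^2 = 0.0357
Iter 6: z = -0.1853 + 0.0336i, |z|^2 = 0.0355
Iter 7: z = -0.1854 + 0.0339i, |z|^2 = 0.0355
Iter 8: z = -0.1854 + 0.0338i, |z|^2 = 0.0355
Iter 9: z = -0.1854 + 0.0338i, |z|^2 = 0.0355
Iter 10: z = -0.1854 + 0.0338i, |z|^2 = 0.0355
Iter 11: z = -0.1854 + 0.0338i, |z|^2 = 0.0355
Iter 12: z = -0.1854 + 0.0338i, |z|^2 = 0.0355
Iter 13: z = -0.1854 + 0.0338i, |z|^2 = 0.0355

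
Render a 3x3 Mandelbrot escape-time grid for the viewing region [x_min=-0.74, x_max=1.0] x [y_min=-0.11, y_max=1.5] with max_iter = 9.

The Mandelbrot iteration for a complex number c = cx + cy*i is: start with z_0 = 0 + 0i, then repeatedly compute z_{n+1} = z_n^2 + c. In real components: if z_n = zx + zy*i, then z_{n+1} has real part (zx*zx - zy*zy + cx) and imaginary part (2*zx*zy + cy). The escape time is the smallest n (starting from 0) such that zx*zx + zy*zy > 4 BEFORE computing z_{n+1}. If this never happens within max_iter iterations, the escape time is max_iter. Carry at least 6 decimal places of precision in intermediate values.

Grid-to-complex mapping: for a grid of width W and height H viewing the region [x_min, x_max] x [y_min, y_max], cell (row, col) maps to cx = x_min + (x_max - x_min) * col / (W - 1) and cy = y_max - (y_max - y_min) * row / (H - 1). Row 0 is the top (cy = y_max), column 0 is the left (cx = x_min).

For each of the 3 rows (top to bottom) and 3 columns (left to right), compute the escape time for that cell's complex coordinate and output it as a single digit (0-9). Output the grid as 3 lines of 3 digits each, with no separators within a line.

Answer: 222
592
992

Derivation:
(row=0, col=0): c = -0.7400 + 1.5000i → escape time 2
(row=0, col=1): c = 0.1300 + 1.5000i → escape time 2
(row=0, col=2): c = 1.0000 + 1.5000i → escape time 2
(row=1, col=0): c = -0.7400 + 0.6950i → escape time 5
(row=1, col=1): c = 0.1300 + 0.6950i → escape time 9
(row=1, col=2): c = 1.0000 + 0.6950i → escape time 2
(row=2, col=0): c = -0.7400 + -0.1100i → escape time 9
(row=2, col=1): c = 0.1300 + -0.1100i → escape time 9
(row=2, col=2): c = 1.0000 + -0.1100i → escape time 2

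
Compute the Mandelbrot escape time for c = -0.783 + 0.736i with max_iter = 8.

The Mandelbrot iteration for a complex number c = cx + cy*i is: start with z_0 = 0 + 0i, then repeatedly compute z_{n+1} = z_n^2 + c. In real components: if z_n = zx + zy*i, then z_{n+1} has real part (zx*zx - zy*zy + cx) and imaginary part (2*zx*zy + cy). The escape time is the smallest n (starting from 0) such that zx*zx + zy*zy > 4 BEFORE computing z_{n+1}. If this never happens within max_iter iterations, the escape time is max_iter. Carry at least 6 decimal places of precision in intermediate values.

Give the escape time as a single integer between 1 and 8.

z_0 = 0 + 0i, c = -0.7830 + 0.7360i
Iter 1: z = -0.7830 + 0.7360i, |z|^2 = 1.1548
Iter 2: z = -0.7116 + -0.4166i, |z|^2 = 0.6799
Iter 3: z = -0.4502 + 1.3289i, |z|^2 = 1.9685
Iter 4: z = -2.3463 + -0.4604i, |z|^2 = 5.7170
Escaped at iteration 4

Answer: 4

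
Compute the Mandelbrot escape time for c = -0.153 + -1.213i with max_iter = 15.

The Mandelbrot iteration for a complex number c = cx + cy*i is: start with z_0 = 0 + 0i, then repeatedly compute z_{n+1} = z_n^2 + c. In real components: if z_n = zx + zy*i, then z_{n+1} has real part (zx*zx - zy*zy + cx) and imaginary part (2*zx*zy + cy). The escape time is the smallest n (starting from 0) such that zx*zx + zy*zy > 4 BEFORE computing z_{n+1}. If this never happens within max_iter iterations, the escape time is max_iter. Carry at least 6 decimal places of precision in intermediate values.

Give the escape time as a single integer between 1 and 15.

z_0 = 0 + 0i, c = -0.1530 + -1.2130i
Iter 1: z = -0.1530 + -1.2130i, |z|^2 = 1.4948
Iter 2: z = -1.6010 + -0.8418i, |z|^2 = 3.2717
Iter 3: z = 1.7014 + 1.4824i, |z|^2 = 5.0924
Escaped at iteration 3

Answer: 3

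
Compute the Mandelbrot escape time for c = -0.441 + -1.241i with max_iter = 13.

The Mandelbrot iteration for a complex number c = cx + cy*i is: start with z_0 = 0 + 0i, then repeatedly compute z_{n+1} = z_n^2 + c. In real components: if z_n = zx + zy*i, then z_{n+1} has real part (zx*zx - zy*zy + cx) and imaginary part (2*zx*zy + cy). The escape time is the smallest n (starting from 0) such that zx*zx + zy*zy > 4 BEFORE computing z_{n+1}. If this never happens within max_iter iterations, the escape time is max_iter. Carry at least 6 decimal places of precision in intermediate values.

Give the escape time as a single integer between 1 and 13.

z_0 = 0 + 0i, c = -0.4410 + -1.2410i
Iter 1: z = -0.4410 + -1.2410i, |z|^2 = 1.7346
Iter 2: z = -1.7866 + -0.1464i, |z|^2 = 3.2134
Iter 3: z = 2.7295 + -0.7177i, |z|^2 = 7.9653
Escaped at iteration 3

Answer: 3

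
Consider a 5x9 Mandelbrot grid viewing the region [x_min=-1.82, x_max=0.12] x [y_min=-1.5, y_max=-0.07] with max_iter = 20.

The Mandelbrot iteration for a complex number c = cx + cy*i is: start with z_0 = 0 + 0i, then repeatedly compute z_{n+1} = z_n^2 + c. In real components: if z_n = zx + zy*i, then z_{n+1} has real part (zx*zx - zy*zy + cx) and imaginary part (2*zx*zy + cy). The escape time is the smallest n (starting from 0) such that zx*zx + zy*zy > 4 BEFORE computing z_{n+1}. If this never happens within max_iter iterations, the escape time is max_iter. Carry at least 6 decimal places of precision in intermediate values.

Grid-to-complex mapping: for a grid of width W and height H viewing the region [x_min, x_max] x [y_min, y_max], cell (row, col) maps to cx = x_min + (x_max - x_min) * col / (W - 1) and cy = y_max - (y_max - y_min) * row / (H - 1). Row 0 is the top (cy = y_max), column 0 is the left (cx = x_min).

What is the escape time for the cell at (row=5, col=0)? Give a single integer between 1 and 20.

z_0 = 0 + 0i, c = -1.8200 + -0.9637i
Iter 1: z = -1.8200 + -0.9637i, |z|^2 = 4.2412
Escaped at iteration 1

Answer: 1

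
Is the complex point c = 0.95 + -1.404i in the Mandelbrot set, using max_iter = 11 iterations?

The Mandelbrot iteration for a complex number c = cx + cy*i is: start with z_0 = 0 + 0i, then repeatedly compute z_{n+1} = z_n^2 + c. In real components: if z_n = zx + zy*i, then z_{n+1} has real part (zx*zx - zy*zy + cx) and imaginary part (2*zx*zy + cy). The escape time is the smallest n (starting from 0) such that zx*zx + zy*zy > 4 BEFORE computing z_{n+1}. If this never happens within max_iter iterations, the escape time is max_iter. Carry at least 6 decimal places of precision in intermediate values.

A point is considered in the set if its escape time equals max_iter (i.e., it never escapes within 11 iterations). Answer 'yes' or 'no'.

z_0 = 0 + 0i, c = 0.9500 + -1.4040i
Iter 1: z = 0.9500 + -1.4040i, |z|^2 = 2.8737
Iter 2: z = -0.1187 + -4.0716i, |z|^2 = 16.5920
Escaped at iteration 2

Answer: no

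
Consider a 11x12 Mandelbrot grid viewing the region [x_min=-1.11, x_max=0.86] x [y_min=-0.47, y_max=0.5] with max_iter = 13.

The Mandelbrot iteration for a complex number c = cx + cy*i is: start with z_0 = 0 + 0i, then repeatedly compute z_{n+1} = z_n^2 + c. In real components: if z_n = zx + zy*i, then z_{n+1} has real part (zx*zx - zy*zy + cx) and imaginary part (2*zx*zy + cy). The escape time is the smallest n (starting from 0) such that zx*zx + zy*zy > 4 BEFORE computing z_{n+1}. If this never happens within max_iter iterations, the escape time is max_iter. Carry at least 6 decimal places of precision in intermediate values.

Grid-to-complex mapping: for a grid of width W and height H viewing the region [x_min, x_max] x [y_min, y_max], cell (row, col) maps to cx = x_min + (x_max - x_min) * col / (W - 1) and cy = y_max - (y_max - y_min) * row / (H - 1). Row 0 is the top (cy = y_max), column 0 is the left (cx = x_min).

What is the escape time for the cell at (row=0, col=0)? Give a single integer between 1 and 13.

Answer: 5

Derivation:
z_0 = 0 + 0i, c = -1.1100 + 0.5000i
Iter 1: z = -1.1100 + 0.5000i, |z|^2 = 1.4821
Iter 2: z = -0.1279 + -0.6100i, |z|^2 = 0.3885
Iter 3: z = -1.4657 + 0.6560i, |z|^2 = 2.5788
Iter 4: z = 0.6080 + -1.4232i, |z|^2 = 2.3951
Iter 5: z = -2.7657 + -1.2306i, |z|^2 = 9.1636
Escaped at iteration 5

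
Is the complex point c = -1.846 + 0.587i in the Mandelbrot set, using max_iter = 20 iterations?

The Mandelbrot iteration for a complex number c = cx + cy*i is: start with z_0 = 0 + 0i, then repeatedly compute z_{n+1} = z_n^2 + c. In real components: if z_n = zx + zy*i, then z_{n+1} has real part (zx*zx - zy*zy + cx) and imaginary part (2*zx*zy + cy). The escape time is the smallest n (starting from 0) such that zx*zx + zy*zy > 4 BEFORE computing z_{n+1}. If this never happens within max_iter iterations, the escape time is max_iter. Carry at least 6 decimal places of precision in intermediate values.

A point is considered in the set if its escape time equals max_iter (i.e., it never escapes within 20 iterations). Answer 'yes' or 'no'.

Answer: no

Derivation:
z_0 = 0 + 0i, c = -1.8460 + 0.5870i
Iter 1: z = -1.8460 + 0.5870i, |z|^2 = 3.7523
Iter 2: z = 1.2171 + -1.5802i, |z|^2 = 3.9785
Iter 3: z = -2.8616 + -3.2597i, |z|^2 = 18.8143
Escaped at iteration 3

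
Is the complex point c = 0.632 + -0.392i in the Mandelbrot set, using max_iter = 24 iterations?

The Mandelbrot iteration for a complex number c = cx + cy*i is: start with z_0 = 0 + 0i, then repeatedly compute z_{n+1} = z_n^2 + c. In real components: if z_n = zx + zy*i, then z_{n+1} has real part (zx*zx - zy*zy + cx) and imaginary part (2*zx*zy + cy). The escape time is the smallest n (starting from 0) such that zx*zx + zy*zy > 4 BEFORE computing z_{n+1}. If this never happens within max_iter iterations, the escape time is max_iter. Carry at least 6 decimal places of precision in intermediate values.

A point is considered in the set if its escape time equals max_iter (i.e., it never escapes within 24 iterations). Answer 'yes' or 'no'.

z_0 = 0 + 0i, c = 0.6320 + -0.3920i
Iter 1: z = 0.6320 + -0.3920i, |z|^2 = 0.5531
Iter 2: z = 0.8778 + -0.8875i, |z|^2 = 1.5581
Iter 3: z = 0.6148 + -1.9500i, |z|^2 = 4.1805
Escaped at iteration 3

Answer: no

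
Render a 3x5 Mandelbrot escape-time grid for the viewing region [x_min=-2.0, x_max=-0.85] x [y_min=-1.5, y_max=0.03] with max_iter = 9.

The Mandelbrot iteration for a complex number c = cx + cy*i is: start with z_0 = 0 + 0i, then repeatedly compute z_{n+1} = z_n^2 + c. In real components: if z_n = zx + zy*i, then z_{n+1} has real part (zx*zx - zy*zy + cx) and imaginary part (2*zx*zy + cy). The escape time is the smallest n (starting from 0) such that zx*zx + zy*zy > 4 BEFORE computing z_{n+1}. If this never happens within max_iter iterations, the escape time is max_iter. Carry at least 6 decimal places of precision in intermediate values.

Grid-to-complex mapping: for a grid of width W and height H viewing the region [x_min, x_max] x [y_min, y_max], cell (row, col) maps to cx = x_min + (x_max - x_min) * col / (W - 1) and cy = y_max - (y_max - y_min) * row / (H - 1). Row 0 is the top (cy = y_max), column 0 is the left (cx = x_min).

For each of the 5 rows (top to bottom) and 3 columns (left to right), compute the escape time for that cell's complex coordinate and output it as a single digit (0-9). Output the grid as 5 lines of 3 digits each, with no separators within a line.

Answer: 199
158
134
123
112

Derivation:
(row=0, col=0): c = -2.0000 + 0.0300i → escape time 1
(row=0, col=1): c = -1.4250 + 0.0300i → escape time 9
(row=0, col=2): c = -0.8500 + 0.0300i → escape time 9
(row=1, col=0): c = -2.0000 + -0.3525i → escape time 1
(row=1, col=1): c = -1.4250 + -0.3525i → escape time 5
(row=1, col=2): c = -0.8500 + -0.3525i → escape time 8
(row=2, col=0): c = -2.0000 + -0.7350i → escape time 1
(row=2, col=1): c = -1.4250 + -0.7350i → escape time 3
(row=2, col=2): c = -0.8500 + -0.7350i → escape time 4
(row=3, col=0): c = -2.0000 + -1.1175i → escape time 1
(row=3, col=1): c = -1.4250 + -1.1175i → escape time 2
(row=3, col=2): c = -0.8500 + -1.1175i → escape time 3
(row=4, col=0): c = -2.0000 + -1.5000i → escape time 1
(row=4, col=1): c = -1.4250 + -1.5000i → escape time 1
(row=4, col=2): c = -0.8500 + -1.5000i → escape time 2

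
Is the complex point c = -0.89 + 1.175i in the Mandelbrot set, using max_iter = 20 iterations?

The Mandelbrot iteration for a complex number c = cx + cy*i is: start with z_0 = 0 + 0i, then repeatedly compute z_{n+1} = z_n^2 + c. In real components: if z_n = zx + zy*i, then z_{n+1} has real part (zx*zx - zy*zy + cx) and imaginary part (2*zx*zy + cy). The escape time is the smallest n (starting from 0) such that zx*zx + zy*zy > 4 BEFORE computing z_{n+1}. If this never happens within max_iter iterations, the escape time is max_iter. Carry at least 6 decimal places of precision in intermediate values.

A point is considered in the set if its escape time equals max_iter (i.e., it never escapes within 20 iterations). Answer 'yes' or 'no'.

z_0 = 0 + 0i, c = -0.8900 + 1.1750i
Iter 1: z = -0.8900 + 1.1750i, |z|^2 = 2.1727
Iter 2: z = -1.4785 + -0.9165i, |z|^2 = 3.0260
Iter 3: z = 0.4561 + 3.8851i, |z|^2 = 15.3023
Escaped at iteration 3

Answer: no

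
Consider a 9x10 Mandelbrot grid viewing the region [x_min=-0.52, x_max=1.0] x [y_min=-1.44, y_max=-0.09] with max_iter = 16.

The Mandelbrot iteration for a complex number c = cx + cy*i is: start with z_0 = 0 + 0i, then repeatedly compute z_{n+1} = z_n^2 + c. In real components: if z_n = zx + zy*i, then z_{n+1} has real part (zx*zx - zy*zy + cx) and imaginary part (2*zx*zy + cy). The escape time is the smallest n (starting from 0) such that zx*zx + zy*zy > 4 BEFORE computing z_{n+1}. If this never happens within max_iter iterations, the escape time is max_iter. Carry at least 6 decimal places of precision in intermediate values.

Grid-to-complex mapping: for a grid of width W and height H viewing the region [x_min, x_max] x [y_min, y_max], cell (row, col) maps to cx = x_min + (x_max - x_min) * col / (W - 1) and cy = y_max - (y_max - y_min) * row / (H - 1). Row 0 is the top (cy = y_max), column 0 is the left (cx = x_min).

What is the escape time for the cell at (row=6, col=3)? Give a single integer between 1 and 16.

z_0 = 0 + 0i, c = 0.0500 + -0.9900i
Iter 1: z = 0.0500 + -0.9900i, |z|^2 = 0.9826
Iter 2: z = -0.9276 + -1.0890i, |z|^2 = 2.0464
Iter 3: z = -0.2755 + 1.0303i, |z|^2 = 1.1374
Iter 4: z = -0.9357 + -1.5577i, |z|^2 = 3.3018
Iter 5: z = -1.5009 + 1.9249i, |z|^2 = 5.9577
Escaped at iteration 5

Answer: 5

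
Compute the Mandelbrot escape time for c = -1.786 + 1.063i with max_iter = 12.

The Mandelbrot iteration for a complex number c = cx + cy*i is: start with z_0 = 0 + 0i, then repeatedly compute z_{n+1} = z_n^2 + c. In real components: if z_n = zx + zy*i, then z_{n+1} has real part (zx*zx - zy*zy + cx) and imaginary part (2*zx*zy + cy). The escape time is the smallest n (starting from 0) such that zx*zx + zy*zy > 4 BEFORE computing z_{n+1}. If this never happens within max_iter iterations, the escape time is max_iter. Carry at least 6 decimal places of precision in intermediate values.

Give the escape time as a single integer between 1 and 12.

z_0 = 0 + 0i, c = -1.7860 + 1.0630i
Iter 1: z = -1.7860 + 1.0630i, |z|^2 = 4.3198
Escaped at iteration 1

Answer: 1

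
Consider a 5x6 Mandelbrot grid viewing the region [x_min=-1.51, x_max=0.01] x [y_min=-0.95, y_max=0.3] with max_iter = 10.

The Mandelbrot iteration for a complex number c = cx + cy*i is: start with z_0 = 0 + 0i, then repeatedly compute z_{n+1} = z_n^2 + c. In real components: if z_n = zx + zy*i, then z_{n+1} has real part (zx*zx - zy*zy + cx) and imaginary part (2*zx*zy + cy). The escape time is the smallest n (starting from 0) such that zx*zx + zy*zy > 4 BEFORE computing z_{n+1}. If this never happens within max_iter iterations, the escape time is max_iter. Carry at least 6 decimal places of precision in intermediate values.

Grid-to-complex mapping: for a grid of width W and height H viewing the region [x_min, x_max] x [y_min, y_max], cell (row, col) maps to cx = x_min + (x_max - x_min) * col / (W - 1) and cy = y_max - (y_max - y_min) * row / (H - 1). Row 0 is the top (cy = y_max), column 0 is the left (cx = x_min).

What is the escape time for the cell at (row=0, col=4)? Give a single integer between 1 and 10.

Answer: 10

Derivation:
z_0 = 0 + 0i, c = 0.0100 + 0.3000i
Iter 1: z = 0.0100 + 0.3000i, |z|^2 = 0.0901
Iter 2: z = -0.0799 + 0.3060i, |z|^2 = 0.1000
Iter 3: z = -0.0773 + 0.2511i, |z|^2 = 0.0690
Iter 4: z = -0.0471 + 0.2612i, |z|^2 = 0.0704
Iter 5: z = -0.0560 + 0.2754i, |z|^2 = 0.0790
Iter 6: z = -0.0627 + 0.2691i, |z|^2 = 0.0764
Iter 7: z = -0.0585 + 0.2662i, |z|^2 = 0.0743
Iter 8: z = -0.0575 + 0.2688i, |z|^2 = 0.0756
Iter 9: z = -0.0590 + 0.2691i, |z|^2 = 0.0759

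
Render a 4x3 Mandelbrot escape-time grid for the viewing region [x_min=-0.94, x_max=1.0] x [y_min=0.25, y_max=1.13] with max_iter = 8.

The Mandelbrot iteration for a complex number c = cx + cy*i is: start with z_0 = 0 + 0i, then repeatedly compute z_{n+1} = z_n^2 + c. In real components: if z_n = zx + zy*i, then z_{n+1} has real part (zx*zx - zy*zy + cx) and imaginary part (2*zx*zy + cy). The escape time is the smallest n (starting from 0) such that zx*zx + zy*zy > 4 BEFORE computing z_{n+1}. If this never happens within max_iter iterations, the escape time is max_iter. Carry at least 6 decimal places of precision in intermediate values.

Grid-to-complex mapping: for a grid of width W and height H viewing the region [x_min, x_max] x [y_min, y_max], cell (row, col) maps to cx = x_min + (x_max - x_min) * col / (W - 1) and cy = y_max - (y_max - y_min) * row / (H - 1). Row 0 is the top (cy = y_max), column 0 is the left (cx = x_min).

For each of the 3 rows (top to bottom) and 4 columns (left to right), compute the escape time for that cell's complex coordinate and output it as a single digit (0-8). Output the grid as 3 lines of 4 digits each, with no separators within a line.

(row=0, col=0): c = -0.9400 + 1.1300i → escape time 3
(row=0, col=1): c = -0.2933 + 1.1300i → escape time 4
(row=0, col=2): c = 0.3533 + 1.1300i → escape time 2
(row=0, col=3): c = 1.0000 + 1.1300i → escape time 2
(row=1, col=0): c = -0.9400 + 0.6900i → escape time 4
(row=1, col=1): c = -0.2933 + 0.6900i → escape time 8
(row=1, col=2): c = 0.3533 + 0.6900i → escape time 8
(row=1, col=3): c = 1.0000 + 0.6900i → escape time 2
(row=2, col=0): c = -0.9400 + 0.2500i → escape time 8
(row=2, col=1): c = -0.2933 + 0.2500i → escape time 8
(row=2, col=2): c = 0.3533 + 0.2500i → escape time 8
(row=2, col=3): c = 1.0000 + 0.2500i → escape time 2

Answer: 3422
4882
8882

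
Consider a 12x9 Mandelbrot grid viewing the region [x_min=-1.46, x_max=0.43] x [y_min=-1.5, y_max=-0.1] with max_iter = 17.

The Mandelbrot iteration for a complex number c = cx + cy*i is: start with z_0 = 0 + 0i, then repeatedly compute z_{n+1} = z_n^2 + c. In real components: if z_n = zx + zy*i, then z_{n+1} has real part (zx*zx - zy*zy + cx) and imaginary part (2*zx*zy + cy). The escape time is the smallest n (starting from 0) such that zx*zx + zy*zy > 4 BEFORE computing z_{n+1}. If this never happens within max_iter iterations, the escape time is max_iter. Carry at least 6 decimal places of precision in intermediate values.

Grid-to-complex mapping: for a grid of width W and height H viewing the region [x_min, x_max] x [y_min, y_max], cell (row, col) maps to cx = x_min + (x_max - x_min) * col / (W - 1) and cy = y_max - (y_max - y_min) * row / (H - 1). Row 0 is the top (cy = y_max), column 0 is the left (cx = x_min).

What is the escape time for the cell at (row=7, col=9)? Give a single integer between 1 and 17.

Answer: 2

Derivation:
z_0 = 0 + 0i, c = 0.0864 + -1.3250i
Iter 1: z = 0.0864 + -1.3250i, |z|^2 = 1.7631
Iter 2: z = -1.6618 + -1.5539i, |z|^2 = 5.1761
Escaped at iteration 2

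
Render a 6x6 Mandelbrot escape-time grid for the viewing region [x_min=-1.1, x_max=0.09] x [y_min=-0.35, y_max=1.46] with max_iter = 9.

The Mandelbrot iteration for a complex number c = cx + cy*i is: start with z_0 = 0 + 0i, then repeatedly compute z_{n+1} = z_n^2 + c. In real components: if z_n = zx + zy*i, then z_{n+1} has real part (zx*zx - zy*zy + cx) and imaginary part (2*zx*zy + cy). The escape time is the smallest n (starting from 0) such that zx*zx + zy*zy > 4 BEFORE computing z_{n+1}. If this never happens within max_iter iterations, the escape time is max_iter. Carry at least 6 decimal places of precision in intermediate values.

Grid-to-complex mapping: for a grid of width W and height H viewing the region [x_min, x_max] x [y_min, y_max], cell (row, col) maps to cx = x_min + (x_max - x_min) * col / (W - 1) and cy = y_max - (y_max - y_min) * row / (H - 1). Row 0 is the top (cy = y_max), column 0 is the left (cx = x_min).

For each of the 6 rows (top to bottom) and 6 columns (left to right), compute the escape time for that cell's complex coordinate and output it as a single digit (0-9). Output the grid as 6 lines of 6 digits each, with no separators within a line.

Answer: 222222
333474
345798
779999
999999
889999

Derivation:
(row=0, col=0): c = -1.1000 + 1.4600i → escape time 2
(row=0, col=1): c = -0.8620 + 1.4600i → escape time 2
(row=0, col=2): c = -0.6240 + 1.4600i → escape time 2
(row=0, col=3): c = -0.3860 + 1.4600i → escape time 2
(row=0, col=4): c = -0.1480 + 1.4600i → escape time 2
(row=0, col=5): c = 0.0900 + 1.4600i → escape time 2
(row=1, col=0): c = -1.1000 + 1.0980i → escape time 3
(row=1, col=1): c = -0.8620 + 1.0980i → escape time 3
(row=1, col=2): c = -0.6240 + 1.0980i → escape time 3
(row=1, col=3): c = -0.3860 + 1.0980i → escape time 4
(row=1, col=4): c = -0.1480 + 1.0980i → escape time 7
(row=1, col=5): c = 0.0900 + 1.0980i → escape time 4
(row=2, col=0): c = -1.1000 + 0.7360i → escape time 3
(row=2, col=1): c = -0.8620 + 0.7360i → escape time 4
(row=2, col=2): c = -0.6240 + 0.7360i → escape time 5
(row=2, col=3): c = -0.3860 + 0.7360i → escape time 7
(row=2, col=4): c = -0.1480 + 0.7360i → escape time 9
(row=2, col=5): c = 0.0900 + 0.7360i → escape time 8
(row=3, col=0): c = -1.1000 + 0.3740i → escape time 7
(row=3, col=1): c = -0.8620 + 0.3740i → escape time 7
(row=3, col=2): c = -0.6240 + 0.3740i → escape time 9
(row=3, col=3): c = -0.3860 + 0.3740i → escape time 9
(row=3, col=4): c = -0.1480 + 0.3740i → escape time 9
(row=3, col=5): c = 0.0900 + 0.3740i → escape time 9
(row=4, col=0): c = -1.1000 + 0.0120i → escape time 9
(row=4, col=1): c = -0.8620 + 0.0120i → escape time 9
(row=4, col=2): c = -0.6240 + 0.0120i → escape time 9
(row=4, col=3): c = -0.3860 + 0.0120i → escape time 9
(row=4, col=4): c = -0.1480 + 0.0120i → escape time 9
(row=4, col=5): c = 0.0900 + 0.0120i → escape time 9
(row=5, col=0): c = -1.1000 + -0.3500i → escape time 8
(row=5, col=1): c = -0.8620 + -0.3500i → escape time 8
(row=5, col=2): c = -0.6240 + -0.3500i → escape time 9
(row=5, col=3): c = -0.3860 + -0.3500i → escape time 9
(row=5, col=4): c = -0.1480 + -0.3500i → escape time 9
(row=5, col=5): c = 0.0900 + -0.3500i → escape time 9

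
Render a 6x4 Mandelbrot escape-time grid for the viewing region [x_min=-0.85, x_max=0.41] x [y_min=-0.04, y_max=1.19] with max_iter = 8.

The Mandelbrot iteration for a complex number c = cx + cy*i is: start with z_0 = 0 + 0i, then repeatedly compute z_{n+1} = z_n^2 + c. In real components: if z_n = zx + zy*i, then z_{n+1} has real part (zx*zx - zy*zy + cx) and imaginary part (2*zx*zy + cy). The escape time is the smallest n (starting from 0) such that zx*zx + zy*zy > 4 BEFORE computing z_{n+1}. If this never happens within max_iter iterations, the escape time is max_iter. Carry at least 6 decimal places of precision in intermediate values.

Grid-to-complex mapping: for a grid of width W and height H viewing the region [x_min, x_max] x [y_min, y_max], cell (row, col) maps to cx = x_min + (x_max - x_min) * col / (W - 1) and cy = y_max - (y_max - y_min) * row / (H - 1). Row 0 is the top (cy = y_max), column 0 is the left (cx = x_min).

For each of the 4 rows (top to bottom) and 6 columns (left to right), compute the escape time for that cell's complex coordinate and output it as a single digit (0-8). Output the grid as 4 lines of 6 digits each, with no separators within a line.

(row=0, col=0): c = -0.8500 + 1.1900i → escape time 3
(row=0, col=1): c = -0.5980 + 1.1900i → escape time 3
(row=0, col=2): c = -0.3460 + 1.1900i → escape time 3
(row=0, col=3): c = -0.0940 + 1.1900i → escape time 3
(row=0, col=4): c = 0.1580 + 1.1900i → escape time 3
(row=0, col=5): c = 0.4100 + 1.1900i → escape time 2
(row=1, col=0): c = -0.8500 + 0.7800i → escape time 4
(row=1, col=1): c = -0.5980 + 0.7800i → escape time 5
(row=1, col=2): c = -0.3460 + 0.7800i → escape time 7
(row=1, col=3): c = -0.0940 + 0.7800i → escape time 8
(row=1, col=4): c = 0.1580 + 0.7800i → escape time 5
(row=1, col=5): c = 0.4100 + 0.7800i → escape time 4
(row=2, col=0): c = -0.8500 + 0.3700i → escape time 7
(row=2, col=1): c = -0.5980 + 0.3700i → escape time 8
(row=2, col=2): c = -0.3460 + 0.3700i → escape time 8
(row=2, col=3): c = -0.0940 + 0.3700i → escape time 8
(row=2, col=4): c = 0.1580 + 0.3700i → escape time 8
(row=2, col=5): c = 0.4100 + 0.3700i → escape time 8
(row=3, col=0): c = -0.8500 + -0.0400i → escape time 8
(row=3, col=1): c = -0.5980 + -0.0400i → escape time 8
(row=3, col=2): c = -0.3460 + -0.0400i → escape time 8
(row=3, col=3): c = -0.0940 + -0.0400i → escape time 8
(row=3, col=4): c = 0.1580 + -0.0400i → escape time 8
(row=3, col=5): c = 0.4100 + -0.0400i → escape time 6

Answer: 333332
457854
788888
888886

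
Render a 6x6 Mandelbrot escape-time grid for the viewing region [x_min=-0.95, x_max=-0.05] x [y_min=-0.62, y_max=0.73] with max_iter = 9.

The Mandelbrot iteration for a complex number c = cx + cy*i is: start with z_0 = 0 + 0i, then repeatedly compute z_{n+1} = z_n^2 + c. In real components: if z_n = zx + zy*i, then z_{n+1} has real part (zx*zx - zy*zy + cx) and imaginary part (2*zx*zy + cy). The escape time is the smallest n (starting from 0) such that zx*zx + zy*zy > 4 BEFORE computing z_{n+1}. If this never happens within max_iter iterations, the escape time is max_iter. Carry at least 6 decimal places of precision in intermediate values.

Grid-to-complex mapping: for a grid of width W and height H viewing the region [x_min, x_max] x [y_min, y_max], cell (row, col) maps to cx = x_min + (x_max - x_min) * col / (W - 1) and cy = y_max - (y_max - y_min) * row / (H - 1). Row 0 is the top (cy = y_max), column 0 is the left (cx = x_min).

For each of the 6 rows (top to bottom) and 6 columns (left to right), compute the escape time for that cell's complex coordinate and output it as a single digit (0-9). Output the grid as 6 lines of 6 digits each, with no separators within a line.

(row=0, col=0): c = -0.9500 + 0.7300i → escape time 4
(row=0, col=1): c = -0.7700 + 0.7300i → escape time 4
(row=0, col=2): c = -0.5900 + 0.7300i → escape time 6
(row=0, col=3): c = -0.4100 + 0.7300i → escape time 7
(row=0, col=4): c = -0.2300 + 0.7300i → escape time 9
(row=0, col=5): c = -0.0500 + 0.7300i → escape time 9
(row=1, col=0): c = -0.9500 + 0.4600i → escape time 5
(row=1, col=1): c = -0.7700 + 0.4600i → escape time 7
(row=1, col=2): c = -0.5900 + 0.4600i → escape time 9
(row=1, col=3): c = -0.4100 + 0.4600i → escape time 9
(row=1, col=4): c = -0.2300 + 0.4600i → escape time 9
(row=1, col=5): c = -0.0500 + 0.4600i → escape time 9
(row=2, col=0): c = -0.9500 + 0.1900i → escape time 9
(row=2, col=1): c = -0.7700 + 0.1900i → escape time 9
(row=2, col=2): c = -0.5900 + 0.1900i → escape time 9
(row=2, col=3): c = -0.4100 + 0.1900i → escape time 9
(row=2, col=4): c = -0.2300 + 0.1900i → escape time 9
(row=2, col=5): c = -0.0500 + 0.1900i → escape time 9
(row=3, col=0): c = -0.9500 + -0.0800i → escape time 9
(row=3, col=1): c = -0.7700 + -0.0800i → escape time 9
(row=3, col=2): c = -0.5900 + -0.0800i → escape time 9
(row=3, col=3): c = -0.4100 + -0.0800i → escape time 9
(row=3, col=4): c = -0.2300 + -0.0800i → escape time 9
(row=3, col=5): c = -0.0500 + -0.0800i → escape time 9
(row=4, col=0): c = -0.9500 + -0.3500i → escape time 8
(row=4, col=1): c = -0.7700 + -0.3500i → escape time 9
(row=4, col=2): c = -0.5900 + -0.3500i → escape time 9
(row=4, col=3): c = -0.4100 + -0.3500i → escape time 9
(row=4, col=4): c = -0.2300 + -0.3500i → escape time 9
(row=4, col=5): c = -0.0500 + -0.3500i → escape time 9
(row=5, col=0): c = -0.9500 + -0.6200i → escape time 4
(row=5, col=1): c = -0.7700 + -0.6200i → escape time 5
(row=5, col=2): c = -0.5900 + -0.6200i → escape time 9
(row=5, col=3): c = -0.4100 + -0.6200i → escape time 9
(row=5, col=4): c = -0.2300 + -0.6200i → escape time 9
(row=5, col=5): c = -0.0500 + -0.6200i → escape time 9

Answer: 446799
579999
999999
999999
899999
459999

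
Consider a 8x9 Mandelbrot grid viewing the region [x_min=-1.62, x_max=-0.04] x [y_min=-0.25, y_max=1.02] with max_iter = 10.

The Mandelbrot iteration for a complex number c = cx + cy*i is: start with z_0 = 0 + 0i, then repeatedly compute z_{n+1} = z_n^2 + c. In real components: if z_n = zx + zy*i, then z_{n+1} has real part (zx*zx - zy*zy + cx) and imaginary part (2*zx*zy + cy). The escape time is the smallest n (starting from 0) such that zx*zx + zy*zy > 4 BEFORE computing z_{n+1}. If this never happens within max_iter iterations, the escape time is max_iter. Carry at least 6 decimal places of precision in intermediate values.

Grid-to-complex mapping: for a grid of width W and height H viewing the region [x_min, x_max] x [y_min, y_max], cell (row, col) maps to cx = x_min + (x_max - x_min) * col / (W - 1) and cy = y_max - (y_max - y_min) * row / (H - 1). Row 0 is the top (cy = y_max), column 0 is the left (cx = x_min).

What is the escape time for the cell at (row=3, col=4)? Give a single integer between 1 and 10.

z_0 = 0 + 0i, c = -0.7171 + 0.5437i
Iter 1: z = -0.7171 + 0.5437i, |z|^2 = 0.8100
Iter 2: z = -0.4985 + -0.2361i, |z|^2 = 0.3043
Iter 3: z = -0.5244 + 0.7792i, |z|^2 = 0.8821
Iter 4: z = -1.0493 + -0.2735i, |z|^2 = 1.1758
Iter 5: z = 0.3091 + 1.1176i, |z|^2 = 1.3446
Iter 6: z = -1.8707 + 1.2347i, |z|^2 = 5.0237
Escaped at iteration 6

Answer: 6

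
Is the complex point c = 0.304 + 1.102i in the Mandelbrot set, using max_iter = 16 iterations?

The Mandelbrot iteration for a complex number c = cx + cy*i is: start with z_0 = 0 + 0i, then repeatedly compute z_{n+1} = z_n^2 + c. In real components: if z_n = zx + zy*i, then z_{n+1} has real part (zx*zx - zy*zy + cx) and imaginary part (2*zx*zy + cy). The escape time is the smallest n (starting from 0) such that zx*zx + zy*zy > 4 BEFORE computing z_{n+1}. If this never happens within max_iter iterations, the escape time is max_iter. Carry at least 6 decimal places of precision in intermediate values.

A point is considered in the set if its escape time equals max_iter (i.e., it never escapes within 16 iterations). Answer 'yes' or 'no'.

z_0 = 0 + 0i, c = 0.3040 + 1.1020i
Iter 1: z = 0.3040 + 1.1020i, |z|^2 = 1.3068
Iter 2: z = -0.8180 + 1.7720i, |z|^2 = 3.8091
Iter 3: z = -2.1669 + -1.7970i, |z|^2 = 7.9247
Escaped at iteration 3

Answer: no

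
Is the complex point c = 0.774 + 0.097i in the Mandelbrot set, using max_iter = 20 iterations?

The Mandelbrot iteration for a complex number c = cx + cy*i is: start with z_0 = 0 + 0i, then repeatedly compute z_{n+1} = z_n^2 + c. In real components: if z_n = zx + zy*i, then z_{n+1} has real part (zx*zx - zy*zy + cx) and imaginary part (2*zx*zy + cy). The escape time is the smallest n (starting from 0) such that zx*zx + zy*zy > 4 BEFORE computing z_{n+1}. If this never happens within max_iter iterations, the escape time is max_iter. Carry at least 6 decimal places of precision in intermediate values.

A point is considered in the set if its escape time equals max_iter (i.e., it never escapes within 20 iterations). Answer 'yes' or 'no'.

z_0 = 0 + 0i, c = 0.7740 + 0.0970i
Iter 1: z = 0.7740 + 0.0970i, |z|^2 = 0.6085
Iter 2: z = 1.3637 + 0.2472i, |z|^2 = 1.9207
Iter 3: z = 2.5725 + 0.7711i, |z|^2 = 7.2123
Escaped at iteration 3

Answer: no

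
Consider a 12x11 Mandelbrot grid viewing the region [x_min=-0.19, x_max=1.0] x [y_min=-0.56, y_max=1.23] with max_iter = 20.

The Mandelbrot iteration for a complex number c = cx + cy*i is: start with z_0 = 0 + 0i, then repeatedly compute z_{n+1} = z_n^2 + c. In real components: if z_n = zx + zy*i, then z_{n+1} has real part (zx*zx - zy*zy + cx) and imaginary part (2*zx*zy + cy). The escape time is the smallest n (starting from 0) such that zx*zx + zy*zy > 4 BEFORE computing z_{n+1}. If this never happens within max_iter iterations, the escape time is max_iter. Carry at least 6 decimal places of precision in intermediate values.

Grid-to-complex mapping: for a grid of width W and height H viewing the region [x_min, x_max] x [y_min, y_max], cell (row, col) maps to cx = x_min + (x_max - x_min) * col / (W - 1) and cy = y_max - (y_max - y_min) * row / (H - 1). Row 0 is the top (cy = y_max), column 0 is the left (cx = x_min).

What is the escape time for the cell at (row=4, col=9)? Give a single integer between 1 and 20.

Answer: 3

Derivation:
z_0 = 0 + 0i, c = 0.7836 + 0.5140i
Iter 1: z = 0.7836 + 0.5140i, |z|^2 = 0.8783
Iter 2: z = 1.1335 + 1.3196i, |z|^2 = 3.0262
Iter 3: z = 0.3272 + 3.5056i, |z|^2 = 12.3960
Escaped at iteration 3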